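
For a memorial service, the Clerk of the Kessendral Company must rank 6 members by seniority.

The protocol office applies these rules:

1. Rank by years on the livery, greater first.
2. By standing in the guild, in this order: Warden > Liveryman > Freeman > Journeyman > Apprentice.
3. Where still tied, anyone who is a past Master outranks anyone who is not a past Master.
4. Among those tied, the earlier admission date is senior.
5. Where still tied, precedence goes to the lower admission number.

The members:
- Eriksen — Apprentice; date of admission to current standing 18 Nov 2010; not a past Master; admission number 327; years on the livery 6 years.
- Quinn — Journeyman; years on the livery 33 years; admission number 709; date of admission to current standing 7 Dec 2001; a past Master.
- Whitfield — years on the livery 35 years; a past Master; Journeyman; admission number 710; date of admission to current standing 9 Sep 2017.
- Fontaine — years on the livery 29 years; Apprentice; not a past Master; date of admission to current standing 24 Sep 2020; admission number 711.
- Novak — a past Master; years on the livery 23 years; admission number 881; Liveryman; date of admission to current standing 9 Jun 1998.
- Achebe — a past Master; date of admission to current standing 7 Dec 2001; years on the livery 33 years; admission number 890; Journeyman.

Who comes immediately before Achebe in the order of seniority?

By years on the livery (higher first): Whitfield (35 years); then Quinn and Achebe (both 33 years); then Fontaine (29 years); then Novak (23 years); then Eriksen (6 years).
Quinn and Achebe are each Journeyman, so the next rule applies.
Quinn and Achebe are each a past Master, so the next rule applies.
Quinn and Achebe both have date of admission to current standing 7 Dec 2001, so the next rule applies.
Among Quinn and Achebe, by admission number (lower first): Quinn (709) before Achebe (890).
Order: Whitfield, Quinn, Achebe, Fontaine, Novak, Eriksen.

Quinn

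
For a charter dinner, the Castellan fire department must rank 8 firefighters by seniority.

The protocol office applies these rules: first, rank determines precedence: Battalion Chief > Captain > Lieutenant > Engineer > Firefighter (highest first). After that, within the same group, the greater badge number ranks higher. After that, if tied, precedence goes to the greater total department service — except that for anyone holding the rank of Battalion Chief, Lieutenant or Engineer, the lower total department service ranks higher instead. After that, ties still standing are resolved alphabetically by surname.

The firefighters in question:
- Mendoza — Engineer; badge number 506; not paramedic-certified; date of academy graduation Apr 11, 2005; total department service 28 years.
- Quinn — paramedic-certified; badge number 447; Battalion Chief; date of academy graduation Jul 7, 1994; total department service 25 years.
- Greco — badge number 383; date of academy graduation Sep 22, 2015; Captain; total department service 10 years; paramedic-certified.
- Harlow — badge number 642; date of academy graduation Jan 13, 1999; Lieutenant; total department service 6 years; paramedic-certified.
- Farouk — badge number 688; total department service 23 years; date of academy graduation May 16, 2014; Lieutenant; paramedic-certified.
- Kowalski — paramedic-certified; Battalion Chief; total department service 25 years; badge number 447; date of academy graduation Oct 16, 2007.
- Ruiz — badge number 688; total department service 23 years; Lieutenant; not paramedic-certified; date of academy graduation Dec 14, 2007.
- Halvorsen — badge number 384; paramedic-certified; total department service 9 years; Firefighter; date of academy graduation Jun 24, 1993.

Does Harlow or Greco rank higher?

By rank: Kowalski and Quinn (Battalion Chief); then Greco (Captain); then Farouk, Ruiz and Harlow (Lieutenant); then Mendoza (Engineer); then Halvorsen (Firefighter).
Kowalski and Quinn both have badge number 447, so the next rule applies.
Kowalski and Quinn both have total department service 25 years, so the next rule applies.
Among Kowalski and Quinn, alphabetically by surname: Kowalski before Quinn.
Among Farouk, Ruiz and Harlow, by badge number (higher first): Farouk and Ruiz (688) before Harlow (642).
Farouk and Ruiz both have total department service 23 years, so the next rule applies.
Among Farouk and Ruiz, alphabetically by surname: Farouk before Ruiz.
So Greco takes precedence.

Greco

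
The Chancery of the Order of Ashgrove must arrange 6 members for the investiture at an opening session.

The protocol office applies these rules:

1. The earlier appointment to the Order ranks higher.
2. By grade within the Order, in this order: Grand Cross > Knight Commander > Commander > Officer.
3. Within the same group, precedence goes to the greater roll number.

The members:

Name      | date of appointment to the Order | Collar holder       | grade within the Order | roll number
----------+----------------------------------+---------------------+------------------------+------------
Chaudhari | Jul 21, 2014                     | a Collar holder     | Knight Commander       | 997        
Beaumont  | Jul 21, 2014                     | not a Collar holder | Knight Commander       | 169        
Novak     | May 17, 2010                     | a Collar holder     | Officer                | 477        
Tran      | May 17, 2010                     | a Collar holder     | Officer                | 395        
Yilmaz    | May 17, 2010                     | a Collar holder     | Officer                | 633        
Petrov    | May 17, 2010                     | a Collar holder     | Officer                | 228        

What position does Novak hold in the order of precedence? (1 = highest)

2

By date of appointment to the Order (earlier first): Yilmaz, Novak, Tran and Petrov (each May 17, 2010); then Chaudhari and Beaumont (both Jul 21, 2014).
Yilmaz, Novak, Tran and Petrov are each Officer, so the next rule applies.
Among Yilmaz, Novak, Tran and Petrov, by roll number (higher first): Yilmaz (633) before Novak (477) before Tran (395) before Petrov (228).
Chaudhari and Beaumont are each Knight Commander, so the next rule applies.
Among Chaudhari and Beaumont, by roll number (higher first): Chaudhari (997) before Beaumont (169).
Order: Yilmaz, Novak, Tran, Petrov, Chaudhari, Beaumont. So position 2.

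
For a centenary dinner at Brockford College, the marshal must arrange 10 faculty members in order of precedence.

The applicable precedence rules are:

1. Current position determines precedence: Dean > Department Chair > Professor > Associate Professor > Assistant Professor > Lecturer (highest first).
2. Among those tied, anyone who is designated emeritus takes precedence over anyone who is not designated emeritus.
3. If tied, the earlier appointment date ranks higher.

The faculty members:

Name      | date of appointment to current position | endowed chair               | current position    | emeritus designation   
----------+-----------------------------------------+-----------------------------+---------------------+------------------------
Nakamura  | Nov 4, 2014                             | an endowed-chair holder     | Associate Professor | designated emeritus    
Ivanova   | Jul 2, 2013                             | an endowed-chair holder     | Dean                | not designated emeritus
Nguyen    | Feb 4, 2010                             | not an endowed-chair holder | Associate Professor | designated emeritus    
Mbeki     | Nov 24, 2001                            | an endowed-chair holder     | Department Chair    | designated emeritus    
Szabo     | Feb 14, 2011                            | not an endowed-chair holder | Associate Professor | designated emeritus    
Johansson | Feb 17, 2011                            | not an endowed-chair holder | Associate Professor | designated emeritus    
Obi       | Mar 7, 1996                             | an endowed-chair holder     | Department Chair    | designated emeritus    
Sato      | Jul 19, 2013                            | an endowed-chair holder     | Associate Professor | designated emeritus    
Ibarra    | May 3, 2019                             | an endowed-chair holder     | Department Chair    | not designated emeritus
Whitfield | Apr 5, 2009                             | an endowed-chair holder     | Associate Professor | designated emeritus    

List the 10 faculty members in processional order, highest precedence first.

By current position: Ivanova (Dean); then Obi, Mbeki and Ibarra (Department Chair); then Whitfield, Nguyen, Szabo, Johansson, Sato and Nakamura (Associate Professor).
Among Obi, Mbeki and Ibarra, designated emeritus before not designated emeritus: Obi and Mbeki (designated emeritus) before Ibarra (not designated emeritus).
Among Obi and Mbeki, by date of appointment to current position (earlier first): Obi (Mar 7, 1996) before Mbeki (Nov 24, 2001).
Whitfield, Nguyen, Szabo, Johansson, Sato and Nakamura are each designated emeritus, so the next rule applies.
Among Whitfield, Nguyen, Szabo, Johansson, Sato and Nakamura, by date of appointment to current position (earlier first): Whitfield (Apr 5, 2009) before Nguyen (Feb 4, 2010) before Szabo (Feb 14, 2011) before Johansson (Feb 17, 2011) before Sato (Jul 19, 2013) before Nakamura (Nov 4, 2014).
Full order: Ivanova, Obi, Mbeki, Ibarra, Whitfield, Nguyen, Szabo, Johansson, Sato, Nakamura.

Ivanova, Obi, Mbeki, Ibarra, Whitfield, Nguyen, Szabo, Johansson, Sato, Nakamura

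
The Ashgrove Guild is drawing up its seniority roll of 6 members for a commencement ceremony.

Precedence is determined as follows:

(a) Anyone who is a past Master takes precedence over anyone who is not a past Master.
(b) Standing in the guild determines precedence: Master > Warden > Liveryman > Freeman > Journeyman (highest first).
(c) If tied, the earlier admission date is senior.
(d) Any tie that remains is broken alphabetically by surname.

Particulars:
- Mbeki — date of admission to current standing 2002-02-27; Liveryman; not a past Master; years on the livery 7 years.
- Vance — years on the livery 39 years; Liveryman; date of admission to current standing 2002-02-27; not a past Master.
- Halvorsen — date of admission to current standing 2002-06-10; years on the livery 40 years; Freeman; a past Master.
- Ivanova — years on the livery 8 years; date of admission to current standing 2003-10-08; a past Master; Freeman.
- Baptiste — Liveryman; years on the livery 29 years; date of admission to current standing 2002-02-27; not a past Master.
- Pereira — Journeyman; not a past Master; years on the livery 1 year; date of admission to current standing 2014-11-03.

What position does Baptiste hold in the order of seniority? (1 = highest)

3

By the first rule: Halvorsen and Ivanova (both a past Master); then Baptiste, Mbeki, Vance and Pereira (each not a past Master).
Halvorsen and Ivanova are each Freeman, so the next rule applies.
Among Halvorsen and Ivanova, by date of admission to current standing (earlier first): Halvorsen (2002-06-10) before Ivanova (2003-10-08).
Among Baptiste, Mbeki, Vance and Pereira, by standing in the guild: Baptiste, Mbeki and Vance (Liveryman) before Pereira (Journeyman).
Baptiste, Mbeki and Vance all have date of admission to current standing 2002-02-27, so the next rule applies.
Among Baptiste, Mbeki and Vance, alphabetically by surname: Baptiste before Mbeki before Vance.
Order: Halvorsen, Ivanova, Baptiste, Mbeki, Vance, Pereira. So position 3.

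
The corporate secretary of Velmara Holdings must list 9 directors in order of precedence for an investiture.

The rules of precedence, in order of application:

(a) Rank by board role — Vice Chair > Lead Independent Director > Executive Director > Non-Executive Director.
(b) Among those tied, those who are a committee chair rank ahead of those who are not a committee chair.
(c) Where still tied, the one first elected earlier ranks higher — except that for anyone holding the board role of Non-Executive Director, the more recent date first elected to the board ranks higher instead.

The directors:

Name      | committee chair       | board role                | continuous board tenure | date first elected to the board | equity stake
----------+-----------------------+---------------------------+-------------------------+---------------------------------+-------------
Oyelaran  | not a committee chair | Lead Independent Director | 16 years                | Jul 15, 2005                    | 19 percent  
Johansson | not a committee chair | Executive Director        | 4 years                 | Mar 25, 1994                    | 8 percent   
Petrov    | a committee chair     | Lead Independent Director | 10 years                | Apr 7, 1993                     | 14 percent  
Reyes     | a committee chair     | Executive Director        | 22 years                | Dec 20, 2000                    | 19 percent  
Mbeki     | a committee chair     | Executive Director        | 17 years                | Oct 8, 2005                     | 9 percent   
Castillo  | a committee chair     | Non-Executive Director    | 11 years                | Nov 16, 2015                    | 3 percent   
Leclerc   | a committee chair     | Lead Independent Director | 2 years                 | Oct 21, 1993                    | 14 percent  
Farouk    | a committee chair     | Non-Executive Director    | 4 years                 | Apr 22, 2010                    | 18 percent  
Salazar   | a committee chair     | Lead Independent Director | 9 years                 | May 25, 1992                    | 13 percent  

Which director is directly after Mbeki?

Johansson

By board role: Salazar, Petrov, Leclerc and Oyelaran (Lead Independent Director); then Reyes, Mbeki and Johansson (Executive Director); then Castillo and Farouk (Non-Executive Director).
Among Salazar, Petrov, Leclerc and Oyelaran, a committee chair before not a committee chair: Salazar, Petrov and Leclerc (a committee chair) before Oyelaran (not a committee chair).
Among Salazar, Petrov and Leclerc, by date first elected to the board (earlier first): Salazar (May 25, 1992) before Petrov (Apr 7, 1993) before Leclerc (Oct 21, 1993).
Among Reyes, Mbeki and Johansson, a committee chair before not a committee chair: Reyes and Mbeki (a committee chair) before Johansson (not a committee chair).
Among Reyes and Mbeki, by date first elected to the board (earlier first): Reyes (Dec 20, 2000) before Mbeki (Oct 8, 2005).
Castillo and Farouk are each a committee chair, so the next rule applies.
Among Castillo and Farouk, by date first elected to the board (later first) (reversed rule for this group): Castillo (Nov 16, 2015) before Farouk (Apr 22, 2010).
Order: Salazar, Petrov, Leclerc, Oyelaran, Reyes, Mbeki, Johansson, Castillo, Farouk.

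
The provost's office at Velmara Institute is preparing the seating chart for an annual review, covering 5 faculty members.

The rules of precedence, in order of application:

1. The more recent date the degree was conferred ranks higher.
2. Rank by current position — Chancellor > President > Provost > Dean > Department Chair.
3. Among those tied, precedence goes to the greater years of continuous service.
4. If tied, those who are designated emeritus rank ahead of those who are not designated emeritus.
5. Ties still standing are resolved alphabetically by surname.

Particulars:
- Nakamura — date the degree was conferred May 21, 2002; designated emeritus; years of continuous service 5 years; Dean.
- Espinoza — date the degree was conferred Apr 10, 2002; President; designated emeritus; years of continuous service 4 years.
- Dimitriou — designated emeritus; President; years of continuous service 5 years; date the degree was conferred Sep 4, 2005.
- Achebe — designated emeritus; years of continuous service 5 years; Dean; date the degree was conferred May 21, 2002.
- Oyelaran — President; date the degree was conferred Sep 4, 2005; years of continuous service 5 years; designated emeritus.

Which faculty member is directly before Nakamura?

By date the degree was conferred (later first): Dimitriou and Oyelaran (both Sep 4, 2005); then Achebe and Nakamura (both May 21, 2002); then Espinoza (Apr 10, 2002).
Dimitriou and Oyelaran are each President, so the next rule applies.
Dimitriou and Oyelaran both have years of continuous service 5 years, so the next rule applies.
Dimitriou and Oyelaran are each designated emeritus, so the next rule applies.
Among Dimitriou and Oyelaran, alphabetically by surname: Dimitriou before Oyelaran.
Achebe and Nakamura are each Dean, so the next rule applies.
Achebe and Nakamura both have years of continuous service 5 years, so the next rule applies.
Achebe and Nakamura are each designated emeritus, so the next rule applies.
Among Achebe and Nakamura, alphabetically by surname: Achebe before Nakamura.
Order: Dimitriou, Oyelaran, Achebe, Nakamura, Espinoza.

Achebe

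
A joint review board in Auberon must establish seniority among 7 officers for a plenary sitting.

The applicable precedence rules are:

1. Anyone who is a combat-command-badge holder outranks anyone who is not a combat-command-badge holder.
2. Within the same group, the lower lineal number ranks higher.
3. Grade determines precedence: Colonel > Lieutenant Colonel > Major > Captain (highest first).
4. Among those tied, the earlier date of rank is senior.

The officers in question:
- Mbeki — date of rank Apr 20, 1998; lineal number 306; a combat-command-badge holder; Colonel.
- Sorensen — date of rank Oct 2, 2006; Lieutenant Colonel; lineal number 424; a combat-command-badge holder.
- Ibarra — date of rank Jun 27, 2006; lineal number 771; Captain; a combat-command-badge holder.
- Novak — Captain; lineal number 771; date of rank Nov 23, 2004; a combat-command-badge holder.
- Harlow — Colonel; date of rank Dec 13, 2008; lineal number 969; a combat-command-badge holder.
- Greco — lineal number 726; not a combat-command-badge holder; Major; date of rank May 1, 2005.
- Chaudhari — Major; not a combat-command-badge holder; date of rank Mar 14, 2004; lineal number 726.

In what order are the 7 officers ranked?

Mbeki, Sorensen, Novak, Ibarra, Harlow, Chaudhari, Greco

By the first rule: Mbeki, Sorensen, Novak, Ibarra and Harlow (each a combat-command-badge holder); then Chaudhari and Greco (both not a combat-command-badge holder).
Among Mbeki, Sorensen, Novak, Ibarra and Harlow, by lineal number (lower first): Mbeki (306) before Sorensen (424) before Novak and Ibarra (771) before Harlow (969).
Novak and Ibarra are each Captain, so the next rule applies.
Among Novak and Ibarra, by date of rank (earlier first): Novak (Nov 23, 2004) before Ibarra (Jun 27, 2006).
Chaudhari and Greco both have lineal number 726, so the next rule applies.
Chaudhari and Greco are each Major, so the next rule applies.
Among Chaudhari and Greco, by date of rank (earlier first): Chaudhari (Mar 14, 2004) before Greco (May 1, 2005).
Full order: Mbeki, Sorensen, Novak, Ibarra, Harlow, Chaudhari, Greco.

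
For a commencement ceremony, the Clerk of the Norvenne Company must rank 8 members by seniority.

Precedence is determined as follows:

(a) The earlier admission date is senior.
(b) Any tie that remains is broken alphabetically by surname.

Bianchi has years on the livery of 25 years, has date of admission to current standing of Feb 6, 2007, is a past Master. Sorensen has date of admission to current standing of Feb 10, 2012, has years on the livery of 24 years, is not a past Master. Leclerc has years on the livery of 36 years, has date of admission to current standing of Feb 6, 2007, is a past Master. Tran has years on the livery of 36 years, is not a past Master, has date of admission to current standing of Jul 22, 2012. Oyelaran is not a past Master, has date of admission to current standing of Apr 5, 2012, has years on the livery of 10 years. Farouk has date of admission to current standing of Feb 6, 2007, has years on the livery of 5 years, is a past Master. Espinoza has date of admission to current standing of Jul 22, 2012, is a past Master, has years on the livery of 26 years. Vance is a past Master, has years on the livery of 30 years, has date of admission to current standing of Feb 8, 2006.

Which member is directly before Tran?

By date of admission to current standing (earlier first): Vance (Feb 8, 2006); then Bianchi, Farouk and Leclerc (each Feb 6, 2007); then Sorensen (Feb 10, 2012); then Oyelaran (Apr 5, 2012); then Espinoza and Tran (both Jul 22, 2012).
Among Bianchi, Farouk and Leclerc, alphabetically by surname: Bianchi before Farouk before Leclerc.
Among Espinoza and Tran, alphabetically by surname: Espinoza before Tran.
Order: Vance, Bianchi, Farouk, Leclerc, Sorensen, Oyelaran, Espinoza, Tran.

Espinoza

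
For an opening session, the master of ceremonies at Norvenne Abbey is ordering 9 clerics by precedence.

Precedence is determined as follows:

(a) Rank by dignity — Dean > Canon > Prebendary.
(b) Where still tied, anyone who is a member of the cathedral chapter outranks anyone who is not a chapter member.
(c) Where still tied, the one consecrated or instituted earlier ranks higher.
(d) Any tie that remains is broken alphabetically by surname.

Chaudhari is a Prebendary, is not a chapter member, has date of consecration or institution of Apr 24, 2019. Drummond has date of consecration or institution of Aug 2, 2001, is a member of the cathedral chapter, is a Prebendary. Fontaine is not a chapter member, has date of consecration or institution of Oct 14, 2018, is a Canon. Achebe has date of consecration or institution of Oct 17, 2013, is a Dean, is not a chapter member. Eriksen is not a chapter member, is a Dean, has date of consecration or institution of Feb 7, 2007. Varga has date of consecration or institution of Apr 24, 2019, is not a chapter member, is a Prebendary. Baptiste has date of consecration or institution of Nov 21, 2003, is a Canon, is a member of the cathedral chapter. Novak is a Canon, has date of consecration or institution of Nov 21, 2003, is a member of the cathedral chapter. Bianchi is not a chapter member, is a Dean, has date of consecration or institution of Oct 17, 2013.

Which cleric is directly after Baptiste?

Novak

By dignity: Eriksen, Achebe and Bianchi (Dean); then Baptiste, Novak and Fontaine (Canon); then Drummond, Chaudhari and Varga (Prebendary).
Eriksen, Achebe and Bianchi are each not a chapter member, so the next rule applies.
Among Eriksen, Achebe and Bianchi, by date of consecration or institution (earlier first): Eriksen (Feb 7, 2007) before Achebe and Bianchi (Oct 17, 2013).
Among Achebe and Bianchi, alphabetically by surname: Achebe before Bianchi.
Among Baptiste, Novak and Fontaine, a member of the cathedral chapter before not a chapter member: Baptiste and Novak (a member of the cathedral chapter) before Fontaine (not a chapter member).
Baptiste and Novak both have date of consecration or institution Nov 21, 2003, so the next rule applies.
Among Baptiste and Novak, alphabetically by surname: Baptiste before Novak.
Among Drummond, Chaudhari and Varga, a member of the cathedral chapter before not a chapter member: Drummond (a member of the cathedral chapter) before Chaudhari and Varga (not a chapter member).
Chaudhari and Varga both have date of consecration or institution Apr 24, 2019, so the next rule applies.
Among Chaudhari and Varga, alphabetically by surname: Chaudhari before Varga.
Order: Eriksen, Achebe, Bianchi, Baptiste, Novak, Fontaine, Drummond, Chaudhari, Varga.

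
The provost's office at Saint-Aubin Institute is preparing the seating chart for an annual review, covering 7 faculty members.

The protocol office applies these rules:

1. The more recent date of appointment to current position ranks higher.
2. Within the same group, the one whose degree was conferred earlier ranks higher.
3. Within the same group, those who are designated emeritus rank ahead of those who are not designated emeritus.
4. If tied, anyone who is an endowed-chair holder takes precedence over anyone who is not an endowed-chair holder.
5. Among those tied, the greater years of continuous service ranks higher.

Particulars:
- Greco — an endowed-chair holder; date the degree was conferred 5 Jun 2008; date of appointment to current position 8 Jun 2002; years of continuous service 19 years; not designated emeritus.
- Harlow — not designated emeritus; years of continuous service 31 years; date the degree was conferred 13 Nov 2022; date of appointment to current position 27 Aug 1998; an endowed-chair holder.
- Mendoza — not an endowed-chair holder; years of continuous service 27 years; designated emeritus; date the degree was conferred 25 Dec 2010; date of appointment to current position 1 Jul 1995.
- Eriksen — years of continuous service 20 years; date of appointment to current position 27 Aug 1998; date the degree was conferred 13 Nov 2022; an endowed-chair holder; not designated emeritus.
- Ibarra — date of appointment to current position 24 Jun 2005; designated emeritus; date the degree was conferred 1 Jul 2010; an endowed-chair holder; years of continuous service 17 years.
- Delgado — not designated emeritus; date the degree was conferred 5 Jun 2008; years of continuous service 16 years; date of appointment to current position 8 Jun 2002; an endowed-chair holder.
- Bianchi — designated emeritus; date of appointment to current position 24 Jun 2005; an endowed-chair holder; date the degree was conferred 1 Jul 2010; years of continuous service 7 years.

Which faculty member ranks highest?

Ibarra

By date of appointment to current position (later first): Ibarra and Bianchi (both 24 Jun 2005); then Greco and Delgado (both 8 Jun 2002); then Harlow and Eriksen (both 27 Aug 1998); then Mendoza (1 Jul 1995).
Ibarra and Bianchi both have date the degree was conferred 1 Jul 2010, so the next rule applies.
Ibarra and Bianchi are each designated emeritus, so the next rule applies.
Ibarra and Bianchi are each an endowed-chair holder, so the next rule applies.
Among Ibarra and Bianchi, by years of continuous service (higher first): Ibarra (17 years) before Bianchi (7 years).
Greco and Delgado both have date the degree was conferred 5 Jun 2008, so the next rule applies.
Greco and Delgado are each not designated emeritus, so the next rule applies.
Greco and Delgado are each an endowed-chair holder, so the next rule applies.
Among Greco and Delgado, by years of continuous service (higher first): Greco (19 years) before Delgado (16 years).
Harlow and Eriksen both have date the degree was conferred 13 Nov 2022, so the next rule applies.
Harlow and Eriksen are each not designated emeritus, so the next rule applies.
Harlow and Eriksen are each an endowed-chair holder, so the next rule applies.
Among Harlow and Eriksen, by years of continuous service (higher first): Harlow (31 years) before Eriksen (20 years).
Order: Ibarra, Bianchi, Greco, Delgado, Harlow, Eriksen, Mendoza.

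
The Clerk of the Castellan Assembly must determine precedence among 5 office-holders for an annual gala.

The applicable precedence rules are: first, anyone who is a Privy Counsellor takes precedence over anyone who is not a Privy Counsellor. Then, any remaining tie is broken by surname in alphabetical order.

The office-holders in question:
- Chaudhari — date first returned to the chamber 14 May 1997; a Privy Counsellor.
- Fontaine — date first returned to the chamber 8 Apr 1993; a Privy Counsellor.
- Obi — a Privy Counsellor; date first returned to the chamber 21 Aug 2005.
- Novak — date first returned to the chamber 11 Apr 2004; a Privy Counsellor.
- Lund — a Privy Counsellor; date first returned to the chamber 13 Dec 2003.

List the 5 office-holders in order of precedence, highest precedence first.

By the first rule: Chaudhari, Fontaine, Lund, Novak and Obi (each a Privy Counsellor).
Among Chaudhari, Fontaine, Lund, Novak and Obi, alphabetically by surname: Chaudhari before Fontaine before Lund before Novak before Obi.
Full order: Chaudhari, Fontaine, Lund, Novak, Obi.

Chaudhari, Fontaine, Lund, Novak, Obi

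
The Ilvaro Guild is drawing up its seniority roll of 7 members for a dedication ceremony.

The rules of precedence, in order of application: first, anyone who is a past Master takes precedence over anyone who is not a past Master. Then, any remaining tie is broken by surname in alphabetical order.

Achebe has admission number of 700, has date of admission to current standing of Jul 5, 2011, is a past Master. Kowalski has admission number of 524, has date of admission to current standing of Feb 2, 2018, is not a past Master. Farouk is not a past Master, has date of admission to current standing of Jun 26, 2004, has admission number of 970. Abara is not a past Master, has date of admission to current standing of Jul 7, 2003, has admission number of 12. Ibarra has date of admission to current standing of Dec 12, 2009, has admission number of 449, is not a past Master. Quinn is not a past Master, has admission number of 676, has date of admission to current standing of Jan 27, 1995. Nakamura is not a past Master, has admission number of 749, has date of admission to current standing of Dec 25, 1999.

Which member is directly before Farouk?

Abara

By the first rule: Achebe (a past Master); then Abara, Farouk, Ibarra, Kowalski, Nakamura and Quinn (each not a past Master).
Among Abara, Farouk, Ibarra, Kowalski, Nakamura and Quinn, alphabetically by surname: Abara before Farouk before Ibarra before Kowalski before Nakamura before Quinn.
Order: Achebe, Abara, Farouk, Ibarra, Kowalski, Nakamura, Quinn.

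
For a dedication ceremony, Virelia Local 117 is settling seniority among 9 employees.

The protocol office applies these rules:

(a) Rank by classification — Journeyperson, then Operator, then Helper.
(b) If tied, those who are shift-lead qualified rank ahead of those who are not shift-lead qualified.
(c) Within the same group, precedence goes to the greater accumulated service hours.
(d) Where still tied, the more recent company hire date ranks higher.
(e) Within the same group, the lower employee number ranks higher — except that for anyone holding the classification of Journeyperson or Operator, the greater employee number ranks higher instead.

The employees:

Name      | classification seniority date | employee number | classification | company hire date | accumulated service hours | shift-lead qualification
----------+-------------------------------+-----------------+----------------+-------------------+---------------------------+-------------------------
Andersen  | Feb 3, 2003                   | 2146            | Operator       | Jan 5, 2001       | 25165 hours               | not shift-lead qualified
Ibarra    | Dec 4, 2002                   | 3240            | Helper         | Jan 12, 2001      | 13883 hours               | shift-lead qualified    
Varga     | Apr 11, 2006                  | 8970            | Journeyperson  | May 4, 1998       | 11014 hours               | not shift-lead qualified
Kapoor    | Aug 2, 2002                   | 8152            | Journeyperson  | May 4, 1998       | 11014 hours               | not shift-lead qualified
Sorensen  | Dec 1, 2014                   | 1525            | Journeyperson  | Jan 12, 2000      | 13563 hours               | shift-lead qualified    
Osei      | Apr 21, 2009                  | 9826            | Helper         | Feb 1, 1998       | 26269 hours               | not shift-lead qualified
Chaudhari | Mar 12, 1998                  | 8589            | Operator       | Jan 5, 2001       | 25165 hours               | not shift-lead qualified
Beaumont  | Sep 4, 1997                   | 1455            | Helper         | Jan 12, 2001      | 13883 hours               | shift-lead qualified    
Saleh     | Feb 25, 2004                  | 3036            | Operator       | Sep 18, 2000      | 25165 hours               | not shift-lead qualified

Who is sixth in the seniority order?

Saleh

By classification: Sorensen, Varga and Kapoor (Journeyperson); then Chaudhari, Andersen and Saleh (Operator); then Beaumont, Ibarra and Osei (Helper).
Among Sorensen, Varga and Kapoor, shift-lead qualified before not shift-lead qualified: Sorensen (shift-lead qualified) before Varga and Kapoor (not shift-lead qualified).
Varga and Kapoor both have accumulated service hours 11014 hours, so the next rule applies.
Varga and Kapoor both have company hire date May 4, 1998, so the next rule applies.
Among Varga and Kapoor, by employee number (higher first) (reversed rule for this group): Varga (8970) before Kapoor (8152).
Chaudhari, Andersen and Saleh are each not shift-lead qualified, so the next rule applies.
Chaudhari, Andersen and Saleh all have accumulated service hours 25165 hours, so the next rule applies.
Among Chaudhari, Andersen and Saleh, by company hire date (later first): Chaudhari and Andersen (Jan 5, 2001) before Saleh (Sep 18, 2000).
Among Chaudhari and Andersen, by employee number (higher first) (reversed rule for this group): Chaudhari (8589) before Andersen (2146).
Among Beaumont, Ibarra and Osei, shift-lead qualified before not shift-lead qualified: Beaumont and Ibarra (shift-lead qualified) before Osei (not shift-lead qualified).
Beaumont and Ibarra both have accumulated service hours 13883 hours, so the next rule applies.
Beaumont and Ibarra both have company hire date Jan 12, 2001, so the next rule applies.
Among Beaumont and Ibarra, by employee number (lower first): Beaumont (1455) before Ibarra (3240).
Order: Sorensen, Varga, Kapoor, Chaudhari, Andersen, Saleh, Beaumont, Ibarra, Osei.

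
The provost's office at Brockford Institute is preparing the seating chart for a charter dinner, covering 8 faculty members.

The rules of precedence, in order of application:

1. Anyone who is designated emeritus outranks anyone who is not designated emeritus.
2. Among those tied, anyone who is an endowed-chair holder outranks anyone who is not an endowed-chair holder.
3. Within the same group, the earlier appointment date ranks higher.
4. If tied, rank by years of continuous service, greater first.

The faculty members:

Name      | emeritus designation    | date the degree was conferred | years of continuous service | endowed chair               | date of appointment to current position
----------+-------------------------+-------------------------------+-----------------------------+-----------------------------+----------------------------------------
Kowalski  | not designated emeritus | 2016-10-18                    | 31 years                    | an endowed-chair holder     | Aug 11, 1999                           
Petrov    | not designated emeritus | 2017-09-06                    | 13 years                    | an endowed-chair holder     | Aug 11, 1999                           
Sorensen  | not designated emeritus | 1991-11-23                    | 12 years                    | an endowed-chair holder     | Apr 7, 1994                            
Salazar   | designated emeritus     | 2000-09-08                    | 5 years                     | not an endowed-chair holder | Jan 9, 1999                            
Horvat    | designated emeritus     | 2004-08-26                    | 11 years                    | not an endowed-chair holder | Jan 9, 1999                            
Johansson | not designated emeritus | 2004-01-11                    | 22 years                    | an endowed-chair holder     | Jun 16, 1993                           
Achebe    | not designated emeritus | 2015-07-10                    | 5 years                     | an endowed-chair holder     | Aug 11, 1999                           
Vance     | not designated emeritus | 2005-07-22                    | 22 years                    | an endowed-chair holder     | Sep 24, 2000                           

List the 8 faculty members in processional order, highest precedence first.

By the first rule: Horvat and Salazar (both designated emeritus); then Johansson, Sorensen, Kowalski, Petrov, Achebe and Vance (each not designated emeritus).
Horvat and Salazar are each not an endowed-chair holder, so the next rule applies.
Horvat and Salazar both have date of appointment to current position Jan 9, 1999, so the next rule applies.
Among Horvat and Salazar, by years of continuous service (higher first): Horvat (11 years) before Salazar (5 years).
Johansson, Sorensen, Kowalski, Petrov, Achebe and Vance are each an endowed-chair holder, so the next rule applies.
Among Johansson, Sorensen, Kowalski, Petrov, Achebe and Vance, by date of appointment to current position (earlier first): Johansson (Jun 16, 1993) before Sorensen (Apr 7, 1994) before Kowalski, Petrov and Achebe (Aug 11, 1999) before Vance (Sep 24, 2000).
Among Kowalski, Petrov and Achebe, by years of continuous service (higher first): Kowalski (31 years) before Petrov (13 years) before Achebe (5 years).
Full order: Horvat, Salazar, Johansson, Sorensen, Kowalski, Petrov, Achebe, Vance.

Horvat, Salazar, Johansson, Sorensen, Kowalski, Petrov, Achebe, Vance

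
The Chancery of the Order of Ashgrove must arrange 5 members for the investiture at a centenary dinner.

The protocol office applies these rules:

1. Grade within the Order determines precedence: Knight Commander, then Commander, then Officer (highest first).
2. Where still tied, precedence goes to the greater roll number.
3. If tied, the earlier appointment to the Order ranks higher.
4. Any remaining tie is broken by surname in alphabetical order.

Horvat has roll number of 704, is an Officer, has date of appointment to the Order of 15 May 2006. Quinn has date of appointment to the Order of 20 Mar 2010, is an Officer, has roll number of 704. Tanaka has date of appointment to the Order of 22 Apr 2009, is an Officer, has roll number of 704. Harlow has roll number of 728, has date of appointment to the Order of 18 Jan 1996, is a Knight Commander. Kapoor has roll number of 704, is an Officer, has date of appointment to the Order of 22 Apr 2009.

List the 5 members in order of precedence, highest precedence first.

Harlow, Horvat, Kapoor, Tanaka, Quinn

By grade within the Order: Harlow (Knight Commander); then Horvat, Kapoor, Tanaka and Quinn (Officer).
Horvat, Kapoor, Tanaka and Quinn all have roll number 704, so the next rule applies.
Among Horvat, Kapoor, Tanaka and Quinn, by date of appointment to the Order (earlier first): Horvat (15 May 2006) before Kapoor and Tanaka (22 Apr 2009) before Quinn (20 Mar 2010).
Among Kapoor and Tanaka, alphabetically by surname: Kapoor before Tanaka.
Full order: Harlow, Horvat, Kapoor, Tanaka, Quinn.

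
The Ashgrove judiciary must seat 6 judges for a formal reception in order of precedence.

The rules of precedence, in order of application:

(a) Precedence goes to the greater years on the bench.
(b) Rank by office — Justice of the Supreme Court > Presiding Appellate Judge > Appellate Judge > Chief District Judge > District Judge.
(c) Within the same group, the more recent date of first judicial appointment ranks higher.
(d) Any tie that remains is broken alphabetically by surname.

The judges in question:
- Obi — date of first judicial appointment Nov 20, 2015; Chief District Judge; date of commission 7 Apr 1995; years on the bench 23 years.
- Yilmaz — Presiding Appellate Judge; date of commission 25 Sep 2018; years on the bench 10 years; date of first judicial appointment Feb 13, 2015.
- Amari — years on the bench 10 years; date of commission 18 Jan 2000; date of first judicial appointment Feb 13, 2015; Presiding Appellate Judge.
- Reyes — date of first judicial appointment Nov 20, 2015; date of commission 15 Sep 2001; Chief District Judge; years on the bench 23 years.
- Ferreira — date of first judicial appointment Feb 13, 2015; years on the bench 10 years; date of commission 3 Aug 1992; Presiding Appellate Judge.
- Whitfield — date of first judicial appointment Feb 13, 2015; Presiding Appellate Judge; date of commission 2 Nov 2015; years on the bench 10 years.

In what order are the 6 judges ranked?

Obi, Reyes, Amari, Ferreira, Whitfield, Yilmaz

By years on the bench (higher first): Obi and Reyes (both 23 years); then Amari, Ferreira, Whitfield and Yilmaz (each 10 years).
Obi and Reyes are each Chief District Judge, so the next rule applies.
Obi and Reyes both have date of first judicial appointment Nov 20, 2015, so the next rule applies.
Among Obi and Reyes, alphabetically by surname: Obi before Reyes.
Amari, Ferreira, Whitfield and Yilmaz are each Presiding Appellate Judge, so the next rule applies.
Amari, Ferreira, Whitfield and Yilmaz all have date of first judicial appointment Feb 13, 2015, so the next rule applies.
Among Amari, Ferreira, Whitfield and Yilmaz, alphabetically by surname: Amari before Ferreira before Whitfield before Yilmaz.
Full order: Obi, Reyes, Amari, Ferreira, Whitfield, Yilmaz.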